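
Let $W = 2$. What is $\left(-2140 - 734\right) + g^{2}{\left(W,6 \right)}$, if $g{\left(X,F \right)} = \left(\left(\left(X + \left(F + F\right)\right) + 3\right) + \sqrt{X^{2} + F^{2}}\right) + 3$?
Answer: $-2434 + 80 \sqrt{10} \approx -2181.0$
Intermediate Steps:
$g{\left(X,F \right)} = 6 + X + \sqrt{F^{2} + X^{2}} + 2 F$ ($g{\left(X,F \right)} = \left(\left(\left(X + 2 F\right) + 3\right) + \sqrt{F^{2} + X^{2}}\right) + 3 = \left(\left(3 + X + 2 F\right) + \sqrt{F^{2} + X^{2}}\right) + 3 = \left(3 + X + \sqrt{F^{2} + X^{2}} + 2 F\right) + 3 = 6 + X + \sqrt{F^{2} + X^{2}} + 2 F$)
$\left(-2140 - 734\right) + g^{2}{\left(W,6 \right)} = \left(-2140 - 734\right) + \left(6 + 2 + \sqrt{6^{2} + 2^{2}} + 2 \cdot 6\right)^{2} = -2874 + \left(6 + 2 + \sqrt{36 + 4} + 12\right)^{2} = -2874 + \left(6 + 2 + \sqrt{40} + 12\right)^{2} = -2874 + \left(6 + 2 + 2 \sqrt{10} + 12\right)^{2} = -2874 + \left(20 + 2 \sqrt{10}\right)^{2}$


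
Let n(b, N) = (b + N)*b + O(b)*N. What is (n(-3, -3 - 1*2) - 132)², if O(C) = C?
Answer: 8649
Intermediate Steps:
n(b, N) = N*b + b*(N + b) (n(b, N) = (b + N)*b + b*N = (N + b)*b + N*b = b*(N + b) + N*b = N*b + b*(N + b))
(n(-3, -3 - 1*2) - 132)² = (-3*(-3 + 2*(-3 - 1*2)) - 132)² = (-3*(-3 + 2*(-3 - 2)) - 132)² = (-3*(-3 + 2*(-5)) - 132)² = (-3*(-3 - 10) - 132)² = (-3*(-13) - 132)² = (39 - 132)² = (-93)² = 8649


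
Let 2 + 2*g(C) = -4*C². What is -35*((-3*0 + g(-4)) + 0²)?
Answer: 1155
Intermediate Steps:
g(C) = -1 - 2*C² (g(C) = -1 + (-4*C²)/2 = -1 - 2*C²)
-35*((-3*0 + g(-4)) + 0²) = -35*((-3*0 + (-1 - 2*(-4)²)) + 0²) = -35*((0 + (-1 - 2*16)) + 0) = -35*((0 + (-1 - 32)) + 0) = -35*((0 - 33) + 0) = -35*(-33 + 0) = -35*(-33) = 1155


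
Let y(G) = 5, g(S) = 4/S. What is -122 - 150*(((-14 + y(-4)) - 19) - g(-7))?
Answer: 27946/7 ≈ 3992.3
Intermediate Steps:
-122 - 150*(((-14 + y(-4)) - 19) - g(-7)) = -122 - 150*(((-14 + 5) - 19) - 4/(-7)) = -122 - 150*((-9 - 19) - 4*(-1)/7) = -122 - 150*(-28 - 1*(-4/7)) = -122 - 150*(-28 + 4/7) = -122 - 150*(-192/7) = -122 + 28800/7 = 27946/7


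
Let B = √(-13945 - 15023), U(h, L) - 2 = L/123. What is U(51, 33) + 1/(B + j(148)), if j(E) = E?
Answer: 1184291/521438 - I*√7242/25436 ≈ 2.2712 - 0.0033456*I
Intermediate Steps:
U(h, L) = 2 + L/123
B = 2*I*√7242 (B = √(-28968) = 2*I*√7242 ≈ 170.2*I)
U(51, 33) + 1/(B + j(148)) = (2 + (1/123)*33) + 1/(2*I*√7242 + 148) = (2 + 11/41) + 1/(148 + 2*I*√7242) = 93/41 + 1/(148 + 2*I*√7242)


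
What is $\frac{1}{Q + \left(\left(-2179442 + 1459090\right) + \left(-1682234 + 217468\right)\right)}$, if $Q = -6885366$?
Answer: $- \frac{1}{9070484} \approx -1.1025 \cdot 10^{-7}$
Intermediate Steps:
$\frac{1}{Q + \left(\left(-2179442 + 1459090\right) + \left(-1682234 + 217468\right)\right)} = \frac{1}{-6885366 + \left(\left(-2179442 + 1459090\right) + \left(-1682234 + 217468\right)\right)} = \frac{1}{-6885366 - 2185118} = \frac{1}{-9070484} = - \frac{1}{9070484}$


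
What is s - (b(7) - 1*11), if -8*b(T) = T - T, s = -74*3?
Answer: -211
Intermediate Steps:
s = -222
b(T) = 0 (b(T) = -(T - T)/8 = -1/8*0 = 0)
s - (b(7) - 1*11) = -222 - (0 - 1*11) = -222 - (0 - 11) = -222 - 1*(-11) = -222 + 11 = -211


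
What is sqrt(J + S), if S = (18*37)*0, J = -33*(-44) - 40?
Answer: 2*sqrt(353) ≈ 37.577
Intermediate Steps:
J = 1412 (J = 1452 - 40 = 1412)
S = 0 (S = 666*0 = 0)
sqrt(J + S) = sqrt(1412 + 0) = sqrt(1412) = 2*sqrt(353)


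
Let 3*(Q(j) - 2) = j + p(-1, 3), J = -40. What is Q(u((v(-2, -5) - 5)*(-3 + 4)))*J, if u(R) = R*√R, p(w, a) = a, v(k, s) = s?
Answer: -120 + 400*I*√10/3 ≈ -120.0 + 421.64*I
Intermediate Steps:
u(R) = R^(3/2)
Q(j) = 3 + j/3 (Q(j) = 2 + (j + 3)/3 = 2 + (3 + j)/3 = 2 + (1 + j/3) = 3 + j/3)
Q(u((v(-2, -5) - 5)*(-3 + 4)))*J = (3 + ((-5 - 5)*(-3 + 4))^(3/2)/3)*(-40) = (3 + (-10*1)^(3/2)/3)*(-40) = (3 + (-10)^(3/2)/3)*(-40) = (3 + (-10*I*√10)/3)*(-40) = (3 - 10*I*√10/3)*(-40) = -120 + 400*I*√10/3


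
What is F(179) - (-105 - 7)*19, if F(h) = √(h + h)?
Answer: 2128 + √358 ≈ 2146.9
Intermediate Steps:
F(h) = √2*√h (F(h) = √(2*h) = √2*√h)
F(179) - (-105 - 7)*19 = √2*√179 - (-105 - 7)*19 = √358 - (-112)*19 = √358 - 1*(-2128) = √358 + 2128 = 2128 + √358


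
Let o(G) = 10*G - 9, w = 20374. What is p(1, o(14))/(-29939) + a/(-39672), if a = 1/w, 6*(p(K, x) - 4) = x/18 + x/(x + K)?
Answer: -11035306741/61428268650672 ≈ -0.00017965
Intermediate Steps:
o(G) = -9 + 10*G
p(K, x) = 4 + x/108 + x/(6*(K + x)) (p(K, x) = 4 + (x/18 + x/(x + K))/6 = 4 + (x*(1/18) + x/(K + x))/6 = 4 + (x/18 + x/(K + x))/6 = 4 + (x/108 + x/(6*(K + x))) = 4 + x/108 + x/(6*(K + x)))
a = 1/20374 ≈ 4.9082e-5
p(1, o(14))/(-29939) + a/(-39672) = (((-9 + 10*14)² + 432*1 + 450*(-9 + 10*14) + 1*(-9 + 10*14))/(108*(1 + (-9 + 10*14))))/(-29939) + (1/20374)/(-39672) = (((-9 + 140)² + 432 + 450*(-9 + 140) + 1*(-9 + 140))/(108*(1 + (-9 + 140))))*(-1/29939) + (1/20374)*(-1/39672) = ((131² + 432 + 450*131 + 1*131)/(108*(1 + 131)))*(-1/29939) - 1/808277328 = ((1/108)*(17161 + 432 + 58950 + 131)/132)*(-1/29939) - 1/808277328 = ((1/108)*(1/132)*76674)*(-1/29939) - 1/808277328 = (12779/2376)*(-1/29939) - 1/808277328 = -983/5471928 - 1/808277328 = -11035306741/61428268650672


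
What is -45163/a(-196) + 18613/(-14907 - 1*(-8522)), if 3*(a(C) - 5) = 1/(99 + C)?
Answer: -83941498007/9283790 ≈ -9041.7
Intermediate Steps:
a(C) = 5 + 1/(3*(99 + C))
-45163/a(-196) + 18613/(-14907 - 1*(-8522)) = -45163*3*(99 - 196)/(1486 + 15*(-196)) + 18613/(-14907 - 1*(-8522)) = -45163*(-291/(1486 - 2940)) + 18613/(-14907 + 8522) = -45163/((⅓)*(-1/97)*(-1454)) + 18613/(-6385) = -45163/1454/291 + 18613*(-1/6385) = -45163*291/1454 - 18613/6385 = -13142433/1454 - 18613/6385 = -83941498007/9283790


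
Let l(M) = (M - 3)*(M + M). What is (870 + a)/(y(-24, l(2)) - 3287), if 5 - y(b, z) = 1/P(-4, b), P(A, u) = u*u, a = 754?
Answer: -935424/1890433 ≈ -0.49482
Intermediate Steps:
l(M) = 2*M*(-3 + M) (l(M) = (-3 + M)*(2*M) = 2*M*(-3 + M))
P(A, u) = u**2
y(b, z) = 5 - 1/b**2 (y(b, z) = 5 - 1/(b**2) = 5 - 1/b**2)
(870 + a)/(y(-24, l(2)) - 3287) = (870 + 754)/((5 - 1/(-24)**2) - 3287) = 1624/((5 - 1*1/576) - 3287) = 1624/((5 - 1/576) - 3287) = 1624/(2879/576 - 3287) = 1624/(-1890433/576) = 1624*(-576/1890433) = -935424/1890433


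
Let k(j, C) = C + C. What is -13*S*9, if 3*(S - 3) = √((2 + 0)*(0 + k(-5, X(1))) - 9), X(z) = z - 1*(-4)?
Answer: -351 - 39*√11 ≈ -480.35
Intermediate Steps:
X(z) = 4 + z (X(z) = z + 4 = 4 + z)
k(j, C) = 2*C
S = 3 + √11/3 (S = 3 + √((2 + 0)*(0 + 2*(4 + 1)) - 9)/3 = 3 + √(2*(0 + 2*5) - 9)/3 = 3 + √(2*(0 + 10) - 9)/3 = 3 + √(2*10 - 9)/3 = 3 + √(20 - 9)/3 = 3 + √11/3 ≈ 4.1055)
-13*S*9 = -13*(3 + √11/3)*9 = (-39 - 13*√11/3)*9 = -351 - 39*√11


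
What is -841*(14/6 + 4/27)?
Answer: -56347/27 ≈ -2086.9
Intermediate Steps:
-841*(14/6 + 4/27) = -841*(14*(⅙) + 4*(1/27)) = -841*(7/3 + 4/27) = -841*67/27 = -56347/27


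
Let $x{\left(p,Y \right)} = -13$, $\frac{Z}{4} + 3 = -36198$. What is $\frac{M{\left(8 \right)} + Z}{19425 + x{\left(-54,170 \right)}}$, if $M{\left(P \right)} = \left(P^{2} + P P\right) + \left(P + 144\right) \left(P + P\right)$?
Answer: $- \frac{35561}{4853} \approx -7.3276$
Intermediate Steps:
$Z = -144804$ ($Z = -12 + 4 \left(-36198\right) = -12 - 144792 = -144804$)
$M{\left(P \right)} = 2 P^{2} + 2 P \left(144 + P\right)$ ($M{\left(P \right)} = \left(P^{2} + P^{2}\right) + \left(144 + P\right) 2 P = 2 P^{2} + 2 P \left(144 + P\right)$)
$\frac{M{\left(8 \right)} + Z}{19425 + x{\left(-54,170 \right)}} = \frac{4 \cdot 8 \left(72 + 8\right) - 144804}{19425 - 13} = \frac{4 \cdot 8 \cdot 80 - 144804}{19412} = \left(2560 - 144804\right) \frac{1}{19412} = \left(-142244\right) \frac{1}{19412} = - \frac{35561}{4853}$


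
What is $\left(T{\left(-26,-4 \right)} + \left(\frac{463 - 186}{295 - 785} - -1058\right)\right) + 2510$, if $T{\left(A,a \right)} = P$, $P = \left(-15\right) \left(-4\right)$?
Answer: $\frac{1777443}{490} \approx 3627.4$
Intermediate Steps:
$P = 60$
$T{\left(A,a \right)} = 60$
$\left(T{\left(-26,-4 \right)} + \left(\frac{463 - 186}{295 - 785} - -1058\right)\right) + 2510 = \left(60 + \left(\frac{463 - 186}{295 - 785} - -1058\right)\right) + 2510 = \left(60 + \left(\frac{277}{-490} + 1058\right)\right) + 2510 = \left(60 + \left(277 \left(- \frac{1}{490}\right) + 1058\right)\right) + 2510 = \left(60 + \left(- \frac{277}{490} + 1058\right)\right) + 2510 = \left(60 + \frac{518143}{490}\right) + 2510 = \frac{547543}{490} + 2510 = \frac{1777443}{490}$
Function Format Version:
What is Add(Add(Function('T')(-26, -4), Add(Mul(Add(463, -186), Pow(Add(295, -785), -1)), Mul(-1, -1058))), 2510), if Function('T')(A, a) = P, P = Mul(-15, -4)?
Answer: Rational(1777443, 490) ≈ 3627.4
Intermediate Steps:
P = 60
Function('T')(A, a) = 60
Add(Add(Function('T')(-26, -4), Add(Mul(Add(463, -186), Pow(Add(295, -785), -1)), Mul(-1, -1058))), 2510) = Add(Add(60, Add(Mul(Add(463, -186), Pow(Add(295, -785), -1)), Mul(-1, -1058))), 2510) = Add(Add(60, Add(Mul(277, Pow(-490, -1)), 1058)), 2510) = Add(Add(60, Add(Mul(277, Rational(-1, 490)), 1058)), 2510) = Add(Add(60, Add(Rational(-277, 490), 1058)), 2510) = Add(Add(60, Rational(518143, 490)), 2510) = Add(Rational(547543, 490), 2510) = Rational(1777443, 490)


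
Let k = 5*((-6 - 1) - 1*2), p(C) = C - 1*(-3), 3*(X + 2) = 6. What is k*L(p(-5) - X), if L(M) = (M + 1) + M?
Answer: 135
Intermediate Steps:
X = 0 (X = -2 + (1/3)*6 = -2 + 2 = 0)
p(C) = 3 + C (p(C) = C + 3 = 3 + C)
L(M) = 1 + 2*M (L(M) = (1 + M) + M = 1 + 2*M)
k = -45 (k = 5*(-7 - 2) = 5*(-9) = -45)
k*L(p(-5) - X) = -45*(1 + 2*((3 - 5) - 1*0)) = -45*(1 + 2*(-2 + 0)) = -45*(1 + 2*(-2)) = -45*(1 - 4) = -45*(-3) = 135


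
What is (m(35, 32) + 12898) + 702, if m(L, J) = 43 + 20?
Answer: 13663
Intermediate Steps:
m(L, J) = 63
(m(35, 32) + 12898) + 702 = (63 + 12898) + 702 = 12961 + 702 = 13663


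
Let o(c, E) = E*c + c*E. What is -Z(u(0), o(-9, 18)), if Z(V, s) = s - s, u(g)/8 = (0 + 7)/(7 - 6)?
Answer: 0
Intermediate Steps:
o(c, E) = 2*E*c (o(c, E) = E*c + E*c = 2*E*c)
u(g) = 56 (u(g) = 8*((0 + 7)/(7 - 6)) = 8*(7/1) = 8*(7*1) = 8*7 = 56)
Z(V, s) = 0
-Z(u(0), o(-9, 18)) = -1*0 = 0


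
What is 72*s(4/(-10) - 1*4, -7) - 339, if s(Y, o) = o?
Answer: -843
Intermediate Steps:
72*s(4/(-10) - 1*4, -7) - 339 = 72*(-7) - 339 = -504 - 339 = -843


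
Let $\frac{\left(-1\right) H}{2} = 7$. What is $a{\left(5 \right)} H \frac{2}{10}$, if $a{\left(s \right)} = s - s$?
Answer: $0$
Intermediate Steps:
$H = -14$ ($H = \left(-2\right) 7 = -14$)
$a{\left(s \right)} = 0$
$a{\left(5 \right)} H \frac{2}{10} = 0 \left(-14\right) \frac{2}{10} = 0 \cdot 2 \cdot \frac{1}{10} = 0 \cdot \frac{1}{5} = 0$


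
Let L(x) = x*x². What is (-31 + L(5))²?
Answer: 8836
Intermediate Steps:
L(x) = x³
(-31 + L(5))² = (-31 + 5³)² = (-31 + 125)² = 94² = 8836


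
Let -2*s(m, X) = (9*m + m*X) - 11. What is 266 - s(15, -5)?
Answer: 581/2 ≈ 290.50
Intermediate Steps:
s(m, X) = 11/2 - 9*m/2 - X*m/2 (s(m, X) = -((9*m + m*X) - 11)/2 = -((9*m + X*m) - 11)/2 = -(-11 + 9*m + X*m)/2 = 11/2 - 9*m/2 - X*m/2)
266 - s(15, -5) = 266 - (11/2 - 9/2*15 - 1/2*(-5)*15) = 266 - (11/2 - 135/2 + 75/2) = 266 - 1*(-49/2) = 266 + 49/2 = 581/2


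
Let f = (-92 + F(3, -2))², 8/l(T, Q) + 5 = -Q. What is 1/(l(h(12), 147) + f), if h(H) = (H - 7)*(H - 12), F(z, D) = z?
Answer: 19/150498 ≈ 0.00012625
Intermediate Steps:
h(H) = (-12 + H)*(-7 + H) (h(H) = (-7 + H)*(-12 + H) = (-12 + H)*(-7 + H))
l(T, Q) = 8/(-5 - Q)
f = 7921 (f = (-92 + 3)² = (-89)² = 7921)
1/(l(h(12), 147) + f) = 1/(-8/(5 + 147) + 7921) = 1/(-8/152 + 7921) = 1/(-8*1/152 + 7921) = 1/(-1/19 + 7921) = 1/(150498/19) = 19/150498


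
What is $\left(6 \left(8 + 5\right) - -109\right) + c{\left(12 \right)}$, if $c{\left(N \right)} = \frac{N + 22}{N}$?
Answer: $\frac{1139}{6} \approx 189.83$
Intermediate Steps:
$c{\left(N \right)} = \frac{22 + N}{N}$
$\left(6 \left(8 + 5\right) - -109\right) + c{\left(12 \right)} = \left(6 \left(8 + 5\right) - -109\right) + \frac{22 + 12}{12} = \left(6 \cdot 13 + 109\right) + \frac{1}{12} \cdot 34 = \left(78 + 109\right) + \frac{17}{6} = 187 + \frac{17}{6} = \frac{1139}{6}$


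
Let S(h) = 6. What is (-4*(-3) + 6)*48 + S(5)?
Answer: 870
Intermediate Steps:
(-4*(-3) + 6)*48 + S(5) = (-4*(-3) + 6)*48 + 6 = (12 + 6)*48 + 6 = 18*48 + 6 = 864 + 6 = 870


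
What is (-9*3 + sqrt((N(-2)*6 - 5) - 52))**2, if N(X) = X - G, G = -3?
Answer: (27 - I*sqrt(51))**2 ≈ 678.0 - 385.64*I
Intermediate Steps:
N(X) = 3 + X (N(X) = X - 1*(-3) = X + 3 = 3 + X)
(-9*3 + sqrt((N(-2)*6 - 5) - 52))**2 = (-9*3 + sqrt(((3 - 2)*6 - 5) - 52))**2 = (-27 + sqrt((1*6 - 5) - 52))**2 = (-27 + sqrt((6 - 5) - 52))**2 = (-27 + sqrt(1 - 52))**2 = (-27 + sqrt(-51))**2 = (-27 + I*sqrt(51))**2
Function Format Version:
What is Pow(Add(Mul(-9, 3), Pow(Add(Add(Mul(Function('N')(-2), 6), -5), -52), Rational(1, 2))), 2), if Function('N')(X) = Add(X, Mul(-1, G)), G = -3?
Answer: Pow(Add(27, Mul(-1, I, Pow(51, Rational(1, 2)))), 2) ≈ Add(678.00, Mul(-385.64, I))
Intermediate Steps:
Function('N')(X) = Add(3, X) (Function('N')(X) = Add(X, Mul(-1, -3)) = Add(X, 3) = Add(3, X))
Pow(Add(Mul(-9, 3), Pow(Add(Add(Mul(Function('N')(-2), 6), -5), -52), Rational(1, 2))), 2) = Pow(Add(Mul(-9, 3), Pow(Add(Add(Mul(Add(3, -2), 6), -5), -52), Rational(1, 2))), 2) = Pow(Add(-27, Pow(Add(Add(Mul(1, 6), -5), -52), Rational(1, 2))), 2) = Pow(Add(-27, Pow(Add(Add(6, -5), -52), Rational(1, 2))), 2) = Pow(Add(-27, Pow(Add(1, -52), Rational(1, 2))), 2) = Pow(Add(-27, Pow(-51, Rational(1, 2))), 2) = Pow(Add(-27, Mul(I, Pow(51, Rational(1, 2)))), 2)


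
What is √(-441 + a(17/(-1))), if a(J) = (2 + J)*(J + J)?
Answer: √69 ≈ 8.3066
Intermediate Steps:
a(J) = 2*J*(2 + J) (a(J) = (2 + J)*(2*J) = 2*J*(2 + J))
√(-441 + a(17/(-1))) = √(-441 + 2*(17/(-1))*(2 + 17/(-1))) = √(-441 + 2*(17*(-1))*(2 + 17*(-1))) = √(-441 + 2*(-17)*(2 - 17)) = √(-441 + 2*(-17)*(-15)) = √(-441 + 510) = √69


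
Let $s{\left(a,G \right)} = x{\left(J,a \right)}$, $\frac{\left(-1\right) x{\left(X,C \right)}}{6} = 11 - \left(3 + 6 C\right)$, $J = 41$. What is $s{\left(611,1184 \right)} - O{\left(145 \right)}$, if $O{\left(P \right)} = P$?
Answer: $21803$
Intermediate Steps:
$x{\left(X,C \right)} = -48 + 36 C$ ($x{\left(X,C \right)} = - 6 \left(11 - \left(3 + 6 C\right)\right) = - 6 \left(8 - 6 C\right) = -48 + 36 C$)
$s{\left(a,G \right)} = -48 + 36 a$
$s{\left(611,1184 \right)} - O{\left(145 \right)} = \left(-48 + 36 \cdot 611\right) - 145 = \left(-48 + 21996\right) - 145 = 21948 - 145 = 21803$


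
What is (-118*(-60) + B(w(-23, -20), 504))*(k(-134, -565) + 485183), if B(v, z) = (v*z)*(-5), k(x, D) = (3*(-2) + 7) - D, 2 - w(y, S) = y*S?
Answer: 564071168760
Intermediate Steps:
w(y, S) = 2 - S*y (w(y, S) = 2 - y*S = 2 - S*y)
k(x, D) = 1 - D (k(x, D) = (-6 + 7) - D = 1 - D)
B(v, z) = -5*v*z
(-118*(-60) + B(w(-23, -20), 504))*(k(-134, -565) + 485183) = (-118*(-60) - 5*(2 - 1*(-20)*(-23))*504)*((1 - 1*(-565)) + 485183) = (7080 - 5*(2 - 460)*504)*((1 + 565) + 485183) = (7080 - 5*(-458)*504)*(566 + 485183) = (7080 + 1154160)*485749 = 1161240*485749 = 564071168760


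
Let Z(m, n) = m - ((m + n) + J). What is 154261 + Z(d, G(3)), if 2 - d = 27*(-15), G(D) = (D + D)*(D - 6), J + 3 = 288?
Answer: 153994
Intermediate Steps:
J = 285 (J = -3 + 288 = 285)
G(D) = 2*D*(-6 + D) (G(D) = (2*D)*(-6 + D) = 2*D*(-6 + D))
d = 407 (d = 2 - 27*(-15) = 2 - 1*(-405) = 2 + 405 = 407)
Z(m, n) = -285 - n (Z(m, n) = m - ((m + n) + 285) = m - (285 + m + n) = m + (-285 - m - n) = -285 - n)
154261 + Z(d, G(3)) = 154261 + (-285 - 2*3*(-6 + 3)) = 154261 + (-285 - 2*3*(-3)) = 154261 + (-285 - 1*(-18)) = 154261 + (-285 + 18) = 154261 - 267 = 153994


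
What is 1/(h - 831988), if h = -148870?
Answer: -1/980858 ≈ -1.0195e-6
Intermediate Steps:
1/(h - 831988) = 1/(-148870 - 831988) = 1/(-980858) = -1/980858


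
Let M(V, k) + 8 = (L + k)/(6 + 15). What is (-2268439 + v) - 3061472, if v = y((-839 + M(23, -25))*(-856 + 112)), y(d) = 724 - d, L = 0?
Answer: -41721685/7 ≈ -5.9602e+6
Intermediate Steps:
M(V, k) = -8 + k/21 (M(V, k) = -8 + (0 + k)/(6 + 15) = -8 + k/21)
v = -4412308/7 (v = 724 - (-839 + (-8 + (1/21)*(-25)))*(-856 + 112) = 724 - (-839 + (-8 - 25/21))*(-744) = 724 - (-839 - 193/21)*(-744) = 724 - (-17812)*(-744)/21 = 724 - 1*4417376/7 = 724 - 4417376/7 = -4412308/7 ≈ -6.3033e+5)
(-2268439 + v) - 3061472 = (-2268439 - 4412308/7) - 3061472 = -20291381/7 - 3061472 = -41721685/7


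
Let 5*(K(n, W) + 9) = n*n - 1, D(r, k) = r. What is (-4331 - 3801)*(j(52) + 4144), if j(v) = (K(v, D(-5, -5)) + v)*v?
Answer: -1402412192/5 ≈ -2.8048e+8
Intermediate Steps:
K(n, W) = -46/5 + n²/5 (K(n, W) = -9 + (n*n - 1)/5 = -9 + (n² - 1)/5 = -9 + (-1 + n²)/5 = -9 + (-⅕ + n²/5) = -46/5 + n²/5)
j(v) = v*(-46/5 + v + v²/5) (j(v) = ((-46/5 + v²/5) + v)*v = (-46/5 + v + v²/5)*v = v*(-46/5 + v + v²/5))
(-4331 - 3801)*(j(52) + 4144) = (-4331 - 3801)*((⅕)*52*(-46 + 52² + 5*52) + 4144) = -8132*((⅕)*52*(-46 + 2704 + 260) + 4144) = -8132*((⅕)*52*2918 + 4144) = -8132*(151736/5 + 4144) = -8132*172456/5 = -1402412192/5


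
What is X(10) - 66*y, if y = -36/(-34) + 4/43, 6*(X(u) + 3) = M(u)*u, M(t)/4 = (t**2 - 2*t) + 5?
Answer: 1069405/2193 ≈ 487.64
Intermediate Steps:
M(t) = 20 - 8*t + 4*t**2 (M(t) = 4*((t**2 - 2*t) + 5) = 4*(5 + t**2 - 2*t) = 20 - 8*t + 4*t**2)
X(u) = -3 + u*(20 - 8*u + 4*u**2)/6 (X(u) = -3 + ((20 - 8*u + 4*u**2)*u)/6 = -3 + (u*(20 - 8*u + 4*u**2))/6 = -3 + u*(20 - 8*u + 4*u**2)/6)
y = 842/731 (y = -36*(-1/34) + 4*(1/43) = 18/17 + 4/43 = 842/731 ≈ 1.1518)
X(10) - 66*y = (-3 + (2/3)*10*(5 + 10**2 - 2*10)) - 66*842/731 = (-3 + (2/3)*10*(5 + 100 - 20)) - 55572/731 = (-3 + (2/3)*10*85) - 55572/731 = (-3 + 1700/3) - 55572/731 = 1691/3 - 55572/731 = 1069405/2193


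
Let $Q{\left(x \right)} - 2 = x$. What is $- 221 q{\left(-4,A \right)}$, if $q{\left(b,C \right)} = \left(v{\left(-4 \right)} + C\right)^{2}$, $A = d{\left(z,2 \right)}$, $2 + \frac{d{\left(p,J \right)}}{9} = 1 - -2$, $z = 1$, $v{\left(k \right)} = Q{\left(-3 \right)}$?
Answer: $-14144$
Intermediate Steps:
$Q{\left(x \right)} = 2 + x$
$v{\left(k \right)} = -1$ ($v{\left(k \right)} = 2 - 3 = -1$)
$d{\left(p,J \right)} = 9$ ($d{\left(p,J \right)} = -18 + 9 \left(1 - -2\right) = -18 + 9 \left(1 + 2\right) = -18 + 9 \cdot 3 = -18 + 27 = 9$)
$A = 9$
$q{\left(b,C \right)} = \left(-1 + C\right)^{2}$
$- 221 q{\left(-4,A \right)} = - 221 \left(-1 + 9\right)^{2} = - 221 \cdot 8^{2} = \left(-221\right) 64 = -14144$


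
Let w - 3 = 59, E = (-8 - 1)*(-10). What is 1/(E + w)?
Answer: 1/152 ≈ 0.0065789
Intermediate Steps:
E = 90 (E = -9*(-10) = 90)
w = 62 (w = 3 + 59 = 62)
1/(E + w) = 1/(90 + 62) = 1/152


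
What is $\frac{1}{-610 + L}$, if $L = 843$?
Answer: $\frac{1}{233} \approx 0.0042918$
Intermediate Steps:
$\frac{1}{-610 + L} = \frac{1}{-610 + 843} = \frac{1}{233}$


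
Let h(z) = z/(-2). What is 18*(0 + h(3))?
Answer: -27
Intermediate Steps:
h(z) = -z/2 (h(z) = z*(-½) = -z/2)
18*(0 + h(3)) = 18*(0 - ½*3) = 18*(0 - 3/2) = 18*(-3/2) = -27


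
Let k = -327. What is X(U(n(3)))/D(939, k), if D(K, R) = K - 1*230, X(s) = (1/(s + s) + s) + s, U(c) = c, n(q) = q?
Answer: 37/4254 ≈ 0.0086977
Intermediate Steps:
X(s) = 1/(2*s) + 2*s (X(s) = (1/(2*s) + s) + s = (s + 1/(2*s)) + s = 1/(2*s) + 2*s)
D(K, R) = -230 + K (D(K, R) = K - 230 = -230 + K)
X(U(n(3)))/D(939, k) = ((½)/3 + 2*3)/(-230 + 939) = ((½)*(⅓) + 6)/709 = (⅙ + 6)*(1/709) = (37/6)*(1/709) = 37/4254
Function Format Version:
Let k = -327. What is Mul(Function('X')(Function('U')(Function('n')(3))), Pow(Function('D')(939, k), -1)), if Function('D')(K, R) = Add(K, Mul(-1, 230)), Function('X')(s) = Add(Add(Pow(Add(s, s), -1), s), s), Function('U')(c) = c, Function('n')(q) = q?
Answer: Rational(37, 4254) ≈ 0.0086977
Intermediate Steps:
Function('X')(s) = Add(Mul(Rational(1, 2), Pow(s, -1)), Mul(2, s)) (Function('X')(s) = Add(Add(Pow(Mul(2, s), -1), s), s) = Add(Add(Mul(Rational(1, 2), Pow(s, -1)), s), s) = Add(Add(s, Mul(Rational(1, 2), Pow(s, -1))), s) = Add(Mul(Rational(1, 2), Pow(s, -1)), Mul(2, s)))
Function('D')(K, R) = Add(-230, K) (Function('D')(K, R) = Add(K, -230) = Add(-230, K))
Mul(Function('X')(Function('U')(Function('n')(3))), Pow(Function('D')(939, k), -1)) = Mul(Add(Mul(Rational(1, 2), Pow(3, -1)), Mul(2, 3)), Pow(Add(-230, 939), -1)) = Mul(Add(Mul(Rational(1, 2), Rational(1, 3)), 6), Pow(709, -1)) = Mul(Add(Rational(1, 6), 6), Rational(1, 709)) = Mul(Rational(37, 6), Rational(1, 709)) = Rational(37, 4254)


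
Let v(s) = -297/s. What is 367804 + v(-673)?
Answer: 247532389/673 ≈ 3.6780e+5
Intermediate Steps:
367804 + v(-673) = 367804 - 297/(-673) = 367804 - 297*(-1/673) = 367804 + 297/673 = 247532389/673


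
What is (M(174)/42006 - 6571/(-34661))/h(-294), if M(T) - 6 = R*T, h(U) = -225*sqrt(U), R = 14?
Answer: 10018433*I*sqrt(6)/382192116075 ≈ 6.4209e-5*I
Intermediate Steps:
M(T) = 6 + 14*T
(M(174)/42006 - 6571/(-34661))/h(-294) = ((6 + 14*174)/42006 - 6571/(-34661))/((-1575*I*sqrt(6))) = ((6 + 2436)*(1/42006) - 6571*(-1/34661))/((-1575*I*sqrt(6))) = (2442*(1/42006) + 6571/34661)/((-1575*I*sqrt(6))) = (407/7001 + 6571/34661)*(I*sqrt(6)/9450) = 60110598*(I*sqrt(6)/9450)/242661661 = 10018433*I*sqrt(6)/382192116075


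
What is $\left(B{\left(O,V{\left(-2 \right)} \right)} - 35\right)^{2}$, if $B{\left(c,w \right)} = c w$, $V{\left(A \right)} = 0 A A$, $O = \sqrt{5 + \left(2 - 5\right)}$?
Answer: $1225$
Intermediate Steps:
$O = \sqrt{2}$ ($O = \sqrt{5 + \left(2 - 5\right)} = \sqrt{5 - 3} = \sqrt{2} \approx 1.4142$)
$V{\left(A \right)} = 0$ ($V{\left(A \right)} = 0 A = 0$)
$\left(B{\left(O,V{\left(-2 \right)} \right)} - 35\right)^{2} = \left(\sqrt{2} \cdot 0 - 35\right)^{2} = \left(0 - 35\right)^{2} = \left(-35\right)^{2} = 1225$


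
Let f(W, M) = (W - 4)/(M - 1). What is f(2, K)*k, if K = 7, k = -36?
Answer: 12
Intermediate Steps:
f(W, M) = (-4 + W)/(-1 + M)
f(2, K)*k = ((-4 + 2)/(-1 + 7))*(-36) = (-2/6)*(-36) = ((⅙)*(-2))*(-36) = -⅓*(-36) = 12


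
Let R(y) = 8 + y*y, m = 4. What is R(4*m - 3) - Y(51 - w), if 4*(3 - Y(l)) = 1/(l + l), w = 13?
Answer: 52897/304 ≈ 174.00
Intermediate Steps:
R(y) = 8 + y²
Y(l) = 3 - 1/(8*l) (Y(l) = 3 - 1/(4*(l + l)) = 3 - 1/(2*l)/4 = 3 - 1/(8*l))
R(4*m - 3) - Y(51 - w) = (8 + (4*4 - 3)²) - (3 - 1/(8*(51 - 1*13))) = (8 + (16 - 3)²) - (3 - 1/(8*(51 - 13))) = (8 + 13²) - (3 - ⅛/38) = (8 + 169) - (3 - ⅛*1/38) = 177 - (3 - 1/304) = 177 - 1*911/304 = 177 - 911/304 = 52897/304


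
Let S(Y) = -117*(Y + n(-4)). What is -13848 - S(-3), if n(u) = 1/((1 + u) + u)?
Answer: -99510/7 ≈ -14216.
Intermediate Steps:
n(u) = 1/(1 + 2*u)
S(Y) = 117/7 - 117*Y (S(Y) = -117*(Y + 1/(1 + 2*(-4))) = -117*(Y + 1/(1 - 8)) = -117*(Y + 1/(-7)) = -117*(Y - ⅐) = -117*(-⅐ + Y) = 117/7 - 117*Y)
-13848 - S(-3) = -13848 - (117/7 - 117*(-3)) = -13848 - (117/7 + 351) = -13848 - 1*2574/7 = -13848 - 2574/7 = -99510/7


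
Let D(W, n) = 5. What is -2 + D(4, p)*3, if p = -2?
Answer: 13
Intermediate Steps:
-2 + D(4, p)*3 = -2 + 5*3 = -2 + 15 = 13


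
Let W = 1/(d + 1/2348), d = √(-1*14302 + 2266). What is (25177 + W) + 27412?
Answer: (-54937*I + 246957944*√3009)/(-I + 4696*√3009) ≈ 52589.0 - 0.009115*I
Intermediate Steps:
d = 2*I*√3009 (d = √(-14302 + 2266) = √(-12036) = 2*I*√3009 ≈ 109.71*I)
W = 1/(1/2348 + 2*I*√3009) (W = 1/(2*I*√3009 + 1/2348) = 1/(1/2348 + 2*I*√3009) ≈ 4.0e-8 - 0.009115*I)
(25177 + W) + 27412 = (25177 + (2348/66355719745 - 11026208*I*√3009/66355719745)) + 27412 = (1670637956022213/66355719745 - 11026208*I*√3009/66355719745) + 27412 = 3489580945672153/66355719745 - 11026208*I*√3009/66355719745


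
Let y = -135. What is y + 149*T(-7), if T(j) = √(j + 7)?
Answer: -135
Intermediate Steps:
T(j) = √(7 + j)
y + 149*T(-7) = -135 + 149*√(7 - 7) = -135 + 149*√0 = -135 + 149*0 = -135 + 0 = -135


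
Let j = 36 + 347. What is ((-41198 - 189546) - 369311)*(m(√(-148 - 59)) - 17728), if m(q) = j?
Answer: 10407953975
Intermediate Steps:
j = 383
m(q) = 383
((-41198 - 189546) - 369311)*(m(√(-148 - 59)) - 17728) = ((-41198 - 189546) - 369311)*(383 - 17728) = (-230744 - 369311)*(-17345) = -600055*(-17345) = 10407953975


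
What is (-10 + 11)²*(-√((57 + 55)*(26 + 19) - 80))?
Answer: -4*√310 ≈ -70.427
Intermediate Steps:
(-10 + 11)²*(-√((57 + 55)*(26 + 19) - 80)) = 1²*(-√(112*45 - 80)) = 1*(-√(5040 - 80)) = 1*(-√4960) = 1*(-4*√310) = -4*√310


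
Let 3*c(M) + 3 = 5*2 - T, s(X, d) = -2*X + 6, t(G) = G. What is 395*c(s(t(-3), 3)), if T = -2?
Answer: 1185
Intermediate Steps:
s(X, d) = 6 - 2*X
c(M) = 3 (c(M) = -1 + (5*2 - 1*(-2))/3 = -1 + (10 + 2)/3 = -1 + (⅓)*12 = -1 + 4 = 3)
395*c(s(t(-3), 3)) = 395*3 = 1185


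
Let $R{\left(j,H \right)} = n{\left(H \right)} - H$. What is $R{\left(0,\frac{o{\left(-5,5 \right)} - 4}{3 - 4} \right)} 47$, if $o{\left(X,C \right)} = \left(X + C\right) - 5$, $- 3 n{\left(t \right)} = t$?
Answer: $-564$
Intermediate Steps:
$n{\left(t \right)} = - \frac{t}{3}$
$o{\left(X,C \right)} = -5 + C + X$ ($o{\left(X,C \right)} = \left(C + X\right) - 5 = -5 + C + X$)
$R{\left(j,H \right)} = - \frac{4 H}{3}$ ($R{\left(j,H \right)} = - \frac{H}{3} - H = - \frac{4 H}{3}$)
$R{\left(0,\frac{o{\left(-5,5 \right)} - 4}{3 - 4} \right)} 47 = - \frac{4 \frac{\left(-5 + 5 - 5\right) - 4}{3 - 4}}{3} \cdot 47 = - \frac{4 \frac{-5 - 4}{-1}}{3} \cdot 47 = - \frac{4 \left(\left(-9\right) \left(-1\right)\right)}{3} \cdot 47 = \left(- \frac{4}{3}\right) 9 \cdot 47 = \left(-12\right) 47 = -564$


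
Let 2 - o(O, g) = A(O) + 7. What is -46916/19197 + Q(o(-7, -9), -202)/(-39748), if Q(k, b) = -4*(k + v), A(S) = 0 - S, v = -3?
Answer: -466492247/190760589 ≈ -2.4454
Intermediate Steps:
A(S) = -S
o(O, g) = -5 + O (o(O, g) = 2 - (-O + 7) = 2 - (7 - O) = 2 + (-7 + O) = -5 + O)
Q(k, b) = 12 - 4*k (Q(k, b) = -4*(k - 3) = -4*(-3 + k) = 12 - 4*k)
-46916/19197 + Q(o(-7, -9), -202)/(-39748) = -46916/19197 + (12 - 4*(-5 - 7))/(-39748) = -46916*1/19197 + (12 - 4*(-12))*(-1/39748) = -46916/19197 + (12 + 48)*(-1/39748) = -46916/19197 + 60*(-1/39748) = -46916/19197 - 15/9937 = -466492247/190760589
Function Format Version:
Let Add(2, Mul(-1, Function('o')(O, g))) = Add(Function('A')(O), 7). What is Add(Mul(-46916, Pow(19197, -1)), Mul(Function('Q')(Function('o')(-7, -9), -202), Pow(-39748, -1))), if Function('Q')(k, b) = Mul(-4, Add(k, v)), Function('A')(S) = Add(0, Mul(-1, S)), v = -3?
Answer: Rational(-466492247, 190760589) ≈ -2.4454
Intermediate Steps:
Function('A')(S) = Mul(-1, S)
Function('o')(O, g) = Add(-5, O) (Function('o')(O, g) = Add(2, Mul(-1, Add(Mul(-1, O), 7))) = Add(2, Mul(-1, Add(7, Mul(-1, O)))) = Add(2, Add(-7, O)) = Add(-5, O))
Function('Q')(k, b) = Add(12, Mul(-4, k)) (Function('Q')(k, b) = Mul(-4, Add(k, -3)) = Mul(-4, Add(-3, k)) = Add(12, Mul(-4, k)))
Add(Mul(-46916, Pow(19197, -1)), Mul(Function('Q')(Function('o')(-7, -9), -202), Pow(-39748, -1))) = Add(Mul(-46916, Pow(19197, -1)), Mul(Add(12, Mul(-4, Add(-5, -7))), Pow(-39748, -1))) = Add(Mul(-46916, Rational(1, 19197)), Mul(Add(12, Mul(-4, -12)), Rational(-1, 39748))) = Add(Rational(-46916, 19197), Mul(Add(12, 48), Rational(-1, 39748))) = Add(Rational(-46916, 19197), Mul(60, Rational(-1, 39748))) = Add(Rational(-46916, 19197), Rational(-15, 9937)) = Rational(-466492247, 190760589)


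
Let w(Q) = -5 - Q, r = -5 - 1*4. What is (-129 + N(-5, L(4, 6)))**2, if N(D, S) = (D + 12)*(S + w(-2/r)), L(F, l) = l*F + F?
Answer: 75076/81 ≈ 926.86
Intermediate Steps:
r = -9 (r = -5 - 4 = -9)
L(F, l) = F + F*l (L(F, l) = F*l + F = F + F*l)
N(D, S) = (12 + D)*(-47/9 + S) (N(D, S) = (D + 12)*(S + (-5 - (-2)/(-9))) = (12 + D)*(S + (-5 - (-2)*(-1)/9)) = (12 + D)*(S + (-5 - 1*2/9)) = (12 + D)*(S + (-5 - 2/9)) = (12 + D)*(S - 47/9) = (12 + D)*(-47/9 + S))
(-129 + N(-5, L(4, 6)))**2 = (-129 + (-188/3 + 12*(4*(1 + 6)) - 47/9*(-5) - 20*(1 + 6)))**2 = (-129 + (-188/3 + 12*(4*7) + 235/9 - 20*7))**2 = (-129 + (-188/3 + 12*28 + 235/9 - 5*28))**2 = (-129 + (-188/3 + 336 + 235/9 - 140))**2 = (-129 + 1435/9)**2 = (274/9)**2 = 75076/81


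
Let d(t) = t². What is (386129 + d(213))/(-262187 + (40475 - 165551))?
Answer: -431498/387263 ≈ -1.1142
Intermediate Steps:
(386129 + d(213))/(-262187 + (40475 - 165551)) = (386129 + 213²)/(-262187 + (40475 - 165551)) = (386129 + 45369)/(-262187 - 125076) = 431498/(-387263) = 431498*(-1/387263) = -431498/387263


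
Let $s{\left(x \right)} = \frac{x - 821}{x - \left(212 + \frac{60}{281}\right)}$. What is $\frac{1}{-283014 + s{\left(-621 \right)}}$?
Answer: $- \frac{234133}{66262511660} \approx -3.5334 \cdot 10^{-6}$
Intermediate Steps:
$s{\left(x \right)} = \frac{-821 + x}{- \frac{59632}{281} + x}$ ($s{\left(x \right)} = \frac{-821 + x}{x + \left(\left(115 + 60 \left(- \frac{1}{281}\right)\right) - 327\right)} = \frac{-821 + x}{x + \left(\left(115 - \frac{60}{281}\right) - 327\right)} = \frac{-821 + x}{x + \left(\frac{32255}{281} - 327\right)} = \frac{-821 + x}{x - \frac{59632}{281}} = \frac{-821 + x}{- \frac{59632}{281} + x}$)
$\frac{1}{-283014 + s{\left(-621 \right)}} = \frac{1}{-283014 + \frac{281 \left(-821 - 621\right)}{-59632 + 281 \left(-621\right)}} = \frac{1}{-283014 + 281 \frac{1}{-59632 - 174501} \left(-1442\right)} = \frac{1}{-283014 + 281 \frac{1}{-234133} \left(-1442\right)} = \frac{1}{-283014 + 281 \left(- \frac{1}{234133}\right) \left(-1442\right)} = \frac{1}{-283014 + \frac{405202}{234133}} = \frac{1}{- \frac{66262511660}{234133}} = - \frac{234133}{66262511660}$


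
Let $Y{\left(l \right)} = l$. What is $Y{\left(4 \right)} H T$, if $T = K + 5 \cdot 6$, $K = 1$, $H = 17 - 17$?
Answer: $0$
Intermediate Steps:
$H = 0$
$T = 31$ ($T = 1 + 5 \cdot 6 = 1 + 30 = 31$)
$Y{\left(4 \right)} H T = 4 \cdot 0 \cdot 31 = 0 \cdot 31 = 0$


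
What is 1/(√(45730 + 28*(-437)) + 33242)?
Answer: 16621/552498535 - √33494/1104997070 ≈ 2.9918e-5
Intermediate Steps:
1/(√(45730 + 28*(-437)) + 33242) = 1/(√(45730 - 12236) + 33242) = 1/(√33494 + 33242) = 1/(33242 + √33494)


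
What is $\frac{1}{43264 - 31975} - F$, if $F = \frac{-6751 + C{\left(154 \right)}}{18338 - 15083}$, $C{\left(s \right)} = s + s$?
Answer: $\frac{24246094}{12248565} \approx 1.9795$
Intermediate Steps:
$C{\left(s \right)} = 2 s$
$F = - \frac{6443}{3255}$ ($F = \frac{-6751 + 2 \cdot 154}{18338 - 15083} = \frac{-6751 + 308}{3255} = \left(-6443\right) \frac{1}{3255} = - \frac{6443}{3255} \approx -1.9794$)
$\frac{1}{43264 - 31975} - F = \frac{1}{43264 - 31975} - - \frac{6443}{3255} = \frac{1}{11289} + \frac{6443}{3255} = \frac{24246094}{12248565}$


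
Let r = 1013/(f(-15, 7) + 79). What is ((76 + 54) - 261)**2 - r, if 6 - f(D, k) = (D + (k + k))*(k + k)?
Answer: 1697926/99 ≈ 17151.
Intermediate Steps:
f(D, k) = 6 - 2*k*(D + 2*k) (f(D, k) = 6 - (D + (k + k))*(k + k) = 6 - (D + 2*k)*2*k = 6 - 2*k*(D + 2*k))
r = 1013/99 (r = 1013/((6 - 4*7**2 - 2*(-15)*7) + 79) = 1013/((6 - 4*49 + 210) + 79) = 1013/((6 - 196 + 210) + 79) = 1013/(20 + 79) = 1013/99 ≈ 10.232)
((76 + 54) - 261)**2 - r = ((76 + 54) - 261)**2 - 1*1013/99 = (130 - 261)**2 - 1013/99 = (-131)**2 - 1013/99 = 17161 - 1013/99 = 1697926/99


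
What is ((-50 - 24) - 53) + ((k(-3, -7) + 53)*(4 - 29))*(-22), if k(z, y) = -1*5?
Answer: 26273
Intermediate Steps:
k(z, y) = -5
((-50 - 24) - 53) + ((k(-3, -7) + 53)*(4 - 29))*(-22) = ((-50 - 24) - 53) + ((-5 + 53)*(4 - 29))*(-22) = (-74 - 53) + (48*(-25))*(-22) = -127 - 1200*(-22) = -127 + 26400 = 26273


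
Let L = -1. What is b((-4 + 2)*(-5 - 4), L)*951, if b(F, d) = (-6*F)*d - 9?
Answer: 94149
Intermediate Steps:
b(F, d) = -9 - 6*F*d (b(F, d) = -6*F*d - 9 = -9 - 6*F*d)
b((-4 + 2)*(-5 - 4), L)*951 = (-9 - 6*(-4 + 2)*(-5 - 4)*(-1))*951 = (-9 - 6*(-2*(-9))*(-1))*951 = (-9 - 6*18*(-1))*951 = (-9 + 108)*951 = 99*951 = 94149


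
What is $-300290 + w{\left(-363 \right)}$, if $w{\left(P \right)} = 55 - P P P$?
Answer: $47531912$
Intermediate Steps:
$w{\left(P \right)} = 55 - P^{3}$ ($w{\left(P \right)} = 55 - P^{2} P = 55 - P^{3}$)
$-300290 + w{\left(-363 \right)} = -300290 + \left(55 - \left(-363\right)^{3}\right) = -300290 + \left(55 - -47832147\right) = -300290 + \left(55 + 47832147\right) = -300290 + 47832202 = 47531912$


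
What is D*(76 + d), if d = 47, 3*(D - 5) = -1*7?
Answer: 328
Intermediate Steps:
D = 8/3 (D = 5 + (-1*7)/3 = 5 + (1/3)*(-7) = 5 - 7/3 = 8/3 ≈ 2.6667)
D*(76 + d) = 8*(76 + 47)/3 = (8/3)*123 = 328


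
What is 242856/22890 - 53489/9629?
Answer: 185682869/36734635 ≈ 5.0547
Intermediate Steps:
242856/22890 - 53489/9629 = 242856*(1/22890) - 53489*1/9629 = 40476/3815 - 53489/9629 = 185682869/36734635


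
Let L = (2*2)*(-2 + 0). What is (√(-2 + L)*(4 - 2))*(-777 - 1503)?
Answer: -4560*I*√10 ≈ -14420.0*I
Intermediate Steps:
L = -8 (L = 4*(-2) = -8)
(√(-2 + L)*(4 - 2))*(-777 - 1503) = (√(-2 - 8)*(4 - 2))*(-777 - 1503) = (√(-10)*2)*(-2280) = ((I*√10)*2)*(-2280) = (2*I*√10)*(-2280) = -4560*I*√10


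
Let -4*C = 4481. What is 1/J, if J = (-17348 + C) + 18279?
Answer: -4/757 ≈ -0.0052840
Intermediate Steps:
C = -4481/4 (C = -1/4*4481 = -4481/4 ≈ -1120.3)
J = -757/4 (J = (-17348 - 4481/4) + 18279 = -73873/4 + 18279 = -757/4 ≈ -189.25)
1/J = 1/(-757/4) = -4/757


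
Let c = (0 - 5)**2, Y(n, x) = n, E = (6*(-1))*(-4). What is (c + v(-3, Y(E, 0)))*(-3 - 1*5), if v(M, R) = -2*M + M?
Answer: -224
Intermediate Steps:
E = 24 (E = -6*(-4) = 24)
v(M, R) = -M
c = 25 (c = (-5)**2 = 25)
(c + v(-3, Y(E, 0)))*(-3 - 1*5) = (25 - 1*(-3))*(-3 - 1*5) = (25 + 3)*(-3 - 5) = 28*(-8) = -224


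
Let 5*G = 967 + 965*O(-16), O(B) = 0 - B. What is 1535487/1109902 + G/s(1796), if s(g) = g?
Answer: 15999417687/4983459980 ≈ 3.2105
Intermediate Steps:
O(B) = -B
G = 16407/5 (G = (967 + 965*(-1*(-16)))/5 = (967 + 965*16)/5 = (967 + 15440)/5 = (⅕)*16407 = 16407/5 ≈ 3281.4)
1535487/1109902 + G/s(1796) = 1535487/1109902 + (16407/5)/1796 = 1535487*(1/1109902) + (16407/5)*(1/1796) = 1535487/1109902 + 16407/8980 = 15999417687/4983459980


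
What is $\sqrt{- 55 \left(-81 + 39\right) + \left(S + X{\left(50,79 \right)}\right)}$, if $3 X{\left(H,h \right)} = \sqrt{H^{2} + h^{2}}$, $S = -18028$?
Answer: $\frac{\sqrt{-141462 + 3 \sqrt{8741}}}{3} \approx 125.25 i$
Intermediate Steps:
$X{\left(H,h \right)} = \frac{\sqrt{H^{2} + h^{2}}}{3}$
$\sqrt{- 55 \left(-81 + 39\right) + \left(S + X{\left(50,79 \right)}\right)} = \sqrt{- 55 \left(-81 + 39\right) - \left(18028 - \frac{\sqrt{50^{2} + 79^{2}}}{3}\right)} = \sqrt{\left(-55\right) \left(-42\right) - \left(18028 - \frac{\sqrt{2500 + 6241}}{3}\right)} = \sqrt{2310 - \left(18028 - \frac{\sqrt{8741}}{3}\right)} = \sqrt{-15718 + \frac{\sqrt{8741}}{3}}$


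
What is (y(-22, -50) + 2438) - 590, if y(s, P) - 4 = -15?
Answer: 1837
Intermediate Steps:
y(s, P) = -11 (y(s, P) = 4 - 15 = -11)
(y(-22, -50) + 2438) - 590 = (-11 + 2438) - 590 = 2427 - 590 = 1837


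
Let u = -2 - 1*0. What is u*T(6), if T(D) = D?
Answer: -12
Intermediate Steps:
u = -2 (u = -2 + 0 = -2)
u*T(6) = -2*6 = -12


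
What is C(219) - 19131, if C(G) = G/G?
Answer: -19130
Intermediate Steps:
C(G) = 1
C(219) - 19131 = 1 - 19131 = -19130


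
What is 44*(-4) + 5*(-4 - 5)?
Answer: -221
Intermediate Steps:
44*(-4) + 5*(-4 - 5) = -176 + 5*(-9) = -176 - 45 = -221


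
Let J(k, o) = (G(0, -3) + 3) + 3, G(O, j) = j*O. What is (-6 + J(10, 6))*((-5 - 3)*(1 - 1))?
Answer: 0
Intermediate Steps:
G(O, j) = O*j
J(k, o) = 6 (J(k, o) = (0*(-3) + 3) + 3 = (0 + 3) + 3 = 3 + 3 = 6)
(-6 + J(10, 6))*((-5 - 3)*(1 - 1)) = (-6 + 6)*((-5 - 3)*(1 - 1)) = 0*(-8*0) = 0*0 = 0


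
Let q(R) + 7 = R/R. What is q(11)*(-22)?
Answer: 132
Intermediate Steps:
q(R) = -6 (q(R) = -7 + R/R = -7 + 1 = -6)
q(11)*(-22) = -6*(-22) = 132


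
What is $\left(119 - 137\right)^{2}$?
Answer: $324$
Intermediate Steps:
$\left(119 - 137\right)^{2} = \left(-18\right)^{2} = 324$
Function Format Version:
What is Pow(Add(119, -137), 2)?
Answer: 324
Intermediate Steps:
Pow(Add(119, -137), 2) = Pow(-18, 2) = 324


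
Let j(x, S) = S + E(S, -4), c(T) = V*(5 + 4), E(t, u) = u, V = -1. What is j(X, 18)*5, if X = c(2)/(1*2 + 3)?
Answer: 70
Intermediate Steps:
c(T) = -9 (c(T) = -(5 + 4) = -1*9 = -9)
X = -9/5 (X = -9/(1*2 + 3) = -9/(2 + 3) = -9/5 ≈ -1.8000)
j(x, S) = -4 + S (j(x, S) = S - 4 = -4 + S)
j(X, 18)*5 = (-4 + 18)*5 = 14*5 = 70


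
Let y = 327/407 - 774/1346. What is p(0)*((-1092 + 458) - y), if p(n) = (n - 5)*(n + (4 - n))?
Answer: 3474442720/273911 ≈ 12685.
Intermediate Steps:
p(n) = -20 + 4*n (p(n) = (-5 + n)*4 = -20 + 4*n)
y = 62562/273911 (y = 327*(1/407) - 774*1/1346 = 327/407 - 387/673 = 62562/273911 ≈ 0.22840)
p(0)*((-1092 + 458) - y) = (-20 + 4*0)*((-1092 + 458) - 1*62562/273911) = (-20 + 0)*(-634 - 62562/273911) = -20*(-173722136/273911) = 3474442720/273911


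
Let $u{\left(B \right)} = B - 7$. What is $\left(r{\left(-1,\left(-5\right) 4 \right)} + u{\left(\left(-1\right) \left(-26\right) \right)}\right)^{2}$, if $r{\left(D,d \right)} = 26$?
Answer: $2025$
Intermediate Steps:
$u{\left(B \right)} = -7 + B$
$\left(r{\left(-1,\left(-5\right) 4 \right)} + u{\left(\left(-1\right) \left(-26\right) \right)}\right)^{2} = \left(26 - -19\right)^{2} = \left(26 + \left(-7 + 26\right)\right)^{2} = \left(26 + 19\right)^{2} = 45^{2} = 2025$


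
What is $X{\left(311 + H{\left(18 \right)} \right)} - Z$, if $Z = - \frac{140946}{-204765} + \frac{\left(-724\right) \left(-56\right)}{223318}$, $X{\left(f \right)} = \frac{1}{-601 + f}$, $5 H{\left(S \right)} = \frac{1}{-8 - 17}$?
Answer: $- \frac{241283323311623}{276279204166295} \approx -0.87333$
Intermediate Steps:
$H{\left(S \right)} = - \frac{1}{125}$ ($H{\left(S \right)} = \frac{1}{5 \left(-8 - 17\right)} = \frac{1}{5 \left(-25\right)} = \frac{1}{5} \left(- \frac{1}{25}\right) = - \frac{1}{125}$)
$Z = \frac{6629628498}{7621285045}$ ($Z = \left(-140946\right) \left(- \frac{1}{204765}\right) + 40544 \cdot \frac{1}{223318} = \frac{46982}{68255} + \frac{20272}{111659} = \frac{6629628498}{7621285045} \approx 0.86988$)
$X{\left(311 + H{\left(18 \right)} \right)} - Z = \frac{1}{-601 + \left(311 - \frac{1}{125}\right)} - \frac{6629628498}{7621285045} = \frac{1}{-601 + \frac{38874}{125}} - \frac{6629628498}{7621285045} = \frac{1}{- \frac{36251}{125}} - \frac{6629628498}{7621285045} = - \frac{125}{36251} - \frac{6629628498}{7621285045} = - \frac{241283323311623}{276279204166295}$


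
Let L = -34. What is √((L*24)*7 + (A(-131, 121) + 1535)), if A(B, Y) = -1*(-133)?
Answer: 2*I*√1011 ≈ 63.592*I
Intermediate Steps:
A(B, Y) = 133
√((L*24)*7 + (A(-131, 121) + 1535)) = √(-34*24*7 + (133 + 1535)) = √(-816*7 + 1668) = √(-5712 + 1668) = √(-4044) = 2*I*√1011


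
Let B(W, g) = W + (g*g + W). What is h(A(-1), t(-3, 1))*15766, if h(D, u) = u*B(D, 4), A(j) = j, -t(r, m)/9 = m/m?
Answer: -1986516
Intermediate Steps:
t(r, m) = -9 (t(r, m) = -9*m/m = -9*1 = -9)
B(W, g) = g² + 2*W (B(W, g) = W + (g² + W) = W + (W + g²) = g² + 2*W)
h(D, u) = u*(16 + 2*D) (h(D, u) = u*(4² + 2*D) = u*(16 + 2*D))
h(A(-1), t(-3, 1))*15766 = (2*(-9)*(8 - 1))*15766 = (2*(-9)*7)*15766 = -126*15766 = -1986516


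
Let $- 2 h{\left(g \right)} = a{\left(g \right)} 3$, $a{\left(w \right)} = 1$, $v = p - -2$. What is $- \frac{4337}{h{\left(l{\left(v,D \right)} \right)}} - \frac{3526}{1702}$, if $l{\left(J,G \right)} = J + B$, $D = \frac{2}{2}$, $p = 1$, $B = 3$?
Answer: $\frac{7376285}{2553} \approx 2889.3$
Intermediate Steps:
$v = 3$ ($v = 1 - -2 = 1 + 2 = 3$)
$D = 1$ ($D = 2 \cdot \frac{1}{2} = 1$)
$l{\left(J,G \right)} = 3 + J$ ($l{\left(J,G \right)} = J + 3 = 3 + J$)
$h{\left(g \right)} = - \frac{3}{2}$ ($h{\left(g \right)} = - \frac{1 \cdot 3}{2} = \left(- \frac{1}{2}\right) 3 = - \frac{3}{2}$)
$- \frac{4337}{h{\left(l{\left(v,D \right)} \right)}} - \frac{3526}{1702} = - \frac{4337}{- \frac{3}{2}} - \frac{3526}{1702} = \left(-4337\right) \left(- \frac{2}{3}\right) - \frac{1763}{851} = \frac{8674}{3} - \frac{1763}{851} = \frac{7376285}{2553}$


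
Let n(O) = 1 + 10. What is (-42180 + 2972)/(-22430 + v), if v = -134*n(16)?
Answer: 4901/2988 ≈ 1.6402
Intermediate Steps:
n(O) = 11
v = -1474 (v = -134*11 = -1474)
(-42180 + 2972)/(-22430 + v) = (-42180 + 2972)/(-22430 - 1474) = -39208/(-23904) = -39208*(-1/23904) = 4901/2988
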